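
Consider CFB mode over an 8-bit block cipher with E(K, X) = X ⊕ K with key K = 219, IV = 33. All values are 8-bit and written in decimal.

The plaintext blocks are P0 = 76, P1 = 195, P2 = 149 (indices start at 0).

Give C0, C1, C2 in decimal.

CFB encryption: C_i = P_i ⊕ E(K, C_{i−1}), with C_{−1} = IV.
C0: E(K, 33) = 250; 76 ⊕ 250 = 182.
C1: E(K, 182) = 109; 195 ⊕ 109 = 174.
C2: E(K, 174) = 117; 149 ⊕ 117 = 224.

C0 = 182, C1 = 174, C2 = 224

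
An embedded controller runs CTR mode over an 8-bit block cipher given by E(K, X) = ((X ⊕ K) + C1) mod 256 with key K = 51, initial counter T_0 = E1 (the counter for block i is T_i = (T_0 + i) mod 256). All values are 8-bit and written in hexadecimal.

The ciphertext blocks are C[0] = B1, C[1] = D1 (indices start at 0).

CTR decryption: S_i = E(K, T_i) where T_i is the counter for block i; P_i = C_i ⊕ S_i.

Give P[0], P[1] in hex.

P[0]: T = E1, S = E(K, T) = 71; B1 ⊕ 71 = C0.
P[1]: T = E2, S = E(K, T) = 74; D1 ⊕ 74 = A5.

P[0] = C0, P[1] = A5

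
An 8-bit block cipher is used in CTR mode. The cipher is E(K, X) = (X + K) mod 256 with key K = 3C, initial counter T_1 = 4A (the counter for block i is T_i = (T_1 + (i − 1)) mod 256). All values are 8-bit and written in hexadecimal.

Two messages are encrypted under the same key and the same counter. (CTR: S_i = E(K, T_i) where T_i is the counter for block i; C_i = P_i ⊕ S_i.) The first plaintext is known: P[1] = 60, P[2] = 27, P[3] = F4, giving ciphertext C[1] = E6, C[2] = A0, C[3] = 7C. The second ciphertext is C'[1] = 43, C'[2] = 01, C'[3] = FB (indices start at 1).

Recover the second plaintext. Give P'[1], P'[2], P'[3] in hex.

P'[1] = C5, P'[2] = 86, P'[3] = 73

In CTR with a reused counter, both messages share the same keystream S_i, so C_i ⊕ C'_i = P_i ⊕ P'_i and thus P'_i = P_i ⊕ C_i ⊕ C'_i.
P'[1]: 60 ⊕ E6 ⊕ 43 = C5.
P'[2]: 27 ⊕ A0 ⊕ 01 = 86.
P'[3]: F4 ⊕ 7C ⊕ FB = 73.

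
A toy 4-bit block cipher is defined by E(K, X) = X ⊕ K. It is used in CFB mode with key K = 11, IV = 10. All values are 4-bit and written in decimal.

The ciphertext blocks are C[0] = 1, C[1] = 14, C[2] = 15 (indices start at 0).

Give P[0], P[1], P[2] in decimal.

CFB decryption: P_i = C_i ⊕ E(K, C_{i−1}), with C_{−1} = IV.
P[0]: E(K, 10) = 1; 1 ⊕ 1 = 0.
P[1]: E(K, 1) = 10; 14 ⊕ 10 = 4.
P[2]: E(K, 14) = 5; 15 ⊕ 5 = 10.

P[0] = 0, P[1] = 4, P[2] = 10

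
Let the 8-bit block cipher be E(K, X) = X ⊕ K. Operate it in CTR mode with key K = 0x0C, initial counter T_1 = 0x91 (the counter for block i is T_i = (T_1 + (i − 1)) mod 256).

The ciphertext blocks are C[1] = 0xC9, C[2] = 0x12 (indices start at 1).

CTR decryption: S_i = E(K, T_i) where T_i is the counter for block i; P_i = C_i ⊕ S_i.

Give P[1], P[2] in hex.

P[1] = 0x54, P[2] = 0x8C

P[1]: T = 0x91, S = E(K, T) = 0x9D; 0xC9 ⊕ 0x9D = 0x54.
P[2]: T = 0x92, S = E(K, T) = 0x9E; 0x12 ⊕ 0x9E = 0x8C.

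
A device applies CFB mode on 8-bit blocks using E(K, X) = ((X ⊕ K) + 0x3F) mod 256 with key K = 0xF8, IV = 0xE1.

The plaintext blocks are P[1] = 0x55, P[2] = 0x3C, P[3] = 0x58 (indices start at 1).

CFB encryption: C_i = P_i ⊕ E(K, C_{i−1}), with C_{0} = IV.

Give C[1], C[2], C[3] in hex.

C[1] = 0x0D, C[2] = 0x08, C[3] = 0x77

C[1]: E(K, 0xE1) = 0x58; 0x55 ⊕ 0x58 = 0x0D.
C[2]: E(K, 0x0D) = 0x34; 0x3C ⊕ 0x34 = 0x08.
C[3]: E(K, 0x08) = 0x2F; 0x58 ⊕ 0x2F = 0x77.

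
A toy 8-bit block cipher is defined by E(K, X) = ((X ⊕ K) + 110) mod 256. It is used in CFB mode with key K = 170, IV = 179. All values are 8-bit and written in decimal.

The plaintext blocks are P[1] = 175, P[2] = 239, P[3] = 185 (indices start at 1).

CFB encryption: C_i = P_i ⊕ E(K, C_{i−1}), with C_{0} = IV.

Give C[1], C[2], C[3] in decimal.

C[1]: E(K, 179) = 135; 175 ⊕ 135 = 40.
C[2]: E(K, 40) = 240; 239 ⊕ 240 = 31.
C[3]: E(K, 31) = 35; 185 ⊕ 35 = 154.

C[1] = 40, C[2] = 31, C[3] = 154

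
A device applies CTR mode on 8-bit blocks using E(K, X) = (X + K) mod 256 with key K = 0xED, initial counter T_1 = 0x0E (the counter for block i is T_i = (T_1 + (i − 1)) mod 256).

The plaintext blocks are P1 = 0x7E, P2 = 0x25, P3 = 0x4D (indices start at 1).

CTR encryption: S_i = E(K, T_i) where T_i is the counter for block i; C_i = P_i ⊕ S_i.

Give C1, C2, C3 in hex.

C1: T = 0x0E, S = E(K, T) = 0xFB; 0x7E ⊕ 0xFB = 0x85.
C2: T = 0x0F, S = E(K, T) = 0xFC; 0x25 ⊕ 0xFC = 0xD9.
C3: T = 0x10, S = E(K, T) = 0xFD; 0x4D ⊕ 0xFD = 0xB0.

C1 = 0x85, C2 = 0xD9, C3 = 0xB0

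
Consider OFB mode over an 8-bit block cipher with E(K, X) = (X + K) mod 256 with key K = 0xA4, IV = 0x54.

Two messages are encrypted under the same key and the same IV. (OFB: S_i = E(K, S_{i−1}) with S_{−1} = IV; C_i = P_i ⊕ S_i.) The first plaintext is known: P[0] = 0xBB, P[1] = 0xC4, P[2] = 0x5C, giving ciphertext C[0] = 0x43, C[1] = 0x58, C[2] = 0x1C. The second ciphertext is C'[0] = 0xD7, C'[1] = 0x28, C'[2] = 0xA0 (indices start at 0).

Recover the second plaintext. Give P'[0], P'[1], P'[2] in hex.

In OFB with a reused IV, both messages share the same keystream S_i, so C_i ⊕ C'_i = P_i ⊕ P'_i and thus P'_i = P_i ⊕ C_i ⊕ C'_i.
P'[0]: 0xBB ⊕ 0x43 ⊕ 0xD7 = 0x2F.
P'[1]: 0xC4 ⊕ 0x58 ⊕ 0x28 = 0xB4.
P'[2]: 0x5C ⊕ 0x1C ⊕ 0xA0 = 0xE0.

P'[0] = 0x2F, P'[1] = 0xB4, P'[2] = 0xE0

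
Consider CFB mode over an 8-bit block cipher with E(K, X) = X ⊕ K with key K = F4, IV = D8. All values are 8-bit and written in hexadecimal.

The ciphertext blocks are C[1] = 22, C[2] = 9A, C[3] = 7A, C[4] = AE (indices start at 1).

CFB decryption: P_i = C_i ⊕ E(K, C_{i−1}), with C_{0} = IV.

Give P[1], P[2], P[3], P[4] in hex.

P[1]: E(K, D8) = 2C; 22 ⊕ 2C = 0E.
P[2]: E(K, 22) = D6; 9A ⊕ D6 = 4C.
P[3]: E(K, 9A) = 6E; 7A ⊕ 6E = 14.
P[4]: E(K, 7A) = 8E; AE ⊕ 8E = 20.

P[1] = 0E, P[2] = 4C, P[3] = 14, P[4] = 20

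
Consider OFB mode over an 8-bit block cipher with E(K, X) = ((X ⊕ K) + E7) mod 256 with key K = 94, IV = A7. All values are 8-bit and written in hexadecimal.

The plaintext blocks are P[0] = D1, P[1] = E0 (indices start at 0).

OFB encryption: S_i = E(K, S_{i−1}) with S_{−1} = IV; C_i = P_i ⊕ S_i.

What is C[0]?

C[0]: S = E(K, A7) = 1A; D1 ⊕ 1A = CB.

C[0] = CB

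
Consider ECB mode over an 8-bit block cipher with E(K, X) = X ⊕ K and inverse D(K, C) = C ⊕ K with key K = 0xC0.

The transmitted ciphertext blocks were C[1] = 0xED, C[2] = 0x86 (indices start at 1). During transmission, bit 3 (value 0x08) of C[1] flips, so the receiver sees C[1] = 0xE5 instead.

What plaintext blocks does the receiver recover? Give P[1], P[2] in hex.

ECB decryption: P_i = D(K, C_i).
Only C[1] changed, to 0xE5. In ECB, a change in C_i affects only P_i. Decrypting the received ciphertext:
P[1]: D(K, 0xE5) = 0x25.
P[2]: D(K, 0x86) = 0x46.
Blocks that differ from the original plaintext: P[1].

P[1] = 0x25, P[2] = 0x46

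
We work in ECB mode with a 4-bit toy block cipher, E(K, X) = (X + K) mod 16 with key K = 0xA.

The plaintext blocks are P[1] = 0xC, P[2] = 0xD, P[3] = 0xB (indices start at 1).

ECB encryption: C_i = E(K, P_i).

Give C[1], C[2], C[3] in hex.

C[1]: E(K, 0xC) = 0x6.
C[2]: E(K, 0xD) = 0x7.
C[3]: E(K, 0xB) = 0x5.

C[1] = 0x6, C[2] = 0x7, C[3] = 0x5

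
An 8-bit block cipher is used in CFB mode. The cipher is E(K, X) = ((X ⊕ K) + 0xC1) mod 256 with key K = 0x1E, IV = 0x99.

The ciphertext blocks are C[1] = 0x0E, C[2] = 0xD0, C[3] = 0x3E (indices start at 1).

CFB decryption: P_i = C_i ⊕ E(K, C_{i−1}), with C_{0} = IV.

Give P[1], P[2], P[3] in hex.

P[1]: E(K, 0x99) = 0x48; 0x0E ⊕ 0x48 = 0x46.
P[2]: E(K, 0x0E) = 0xD1; 0xD0 ⊕ 0xD1 = 0x01.
P[3]: E(K, 0xD0) = 0x8F; 0x3E ⊕ 0x8F = 0xB1.

P[1] = 0x46, P[2] = 0x01, P[3] = 0xB1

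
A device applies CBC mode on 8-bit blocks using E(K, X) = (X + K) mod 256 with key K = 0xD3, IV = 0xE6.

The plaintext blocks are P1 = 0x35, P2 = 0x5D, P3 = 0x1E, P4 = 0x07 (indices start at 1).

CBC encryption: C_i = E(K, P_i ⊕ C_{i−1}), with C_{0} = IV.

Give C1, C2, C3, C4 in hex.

C1: P1 ⊕ 0xE6 = 0xD3; E(K, 0xD3) = 0xA6.
C2: P2 ⊕ 0xA6 = 0xFB; E(K, 0xFB) = 0xCE.
C3: P3 ⊕ 0xCE = 0xD0; E(K, 0xD0) = 0xA3.
C4: P4 ⊕ 0xA3 = 0xA4; E(K, 0xA4) = 0x77.

C1 = 0xA6, C2 = 0xCE, C3 = 0xA3, C4 = 0x77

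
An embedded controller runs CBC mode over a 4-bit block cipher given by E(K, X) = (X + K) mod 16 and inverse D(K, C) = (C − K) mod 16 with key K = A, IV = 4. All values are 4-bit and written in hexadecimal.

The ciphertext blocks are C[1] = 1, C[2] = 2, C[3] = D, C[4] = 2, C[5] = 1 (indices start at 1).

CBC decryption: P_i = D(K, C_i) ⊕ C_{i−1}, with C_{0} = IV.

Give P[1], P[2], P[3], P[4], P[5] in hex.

P[1]: D(K, 1) = 7; 7 ⊕ 4 = 3.
P[2]: D(K, 2) = 8; 8 ⊕ 1 = 9.
P[3]: D(K, D) = 3; 3 ⊕ 2 = 1.
P[4]: D(K, 2) = 8; 8 ⊕ D = 5.
P[5]: D(K, 1) = 7; 7 ⊕ 2 = 5.

P[1] = 3, P[2] = 9, P[3] = 1, P[4] = 5, P[5] = 5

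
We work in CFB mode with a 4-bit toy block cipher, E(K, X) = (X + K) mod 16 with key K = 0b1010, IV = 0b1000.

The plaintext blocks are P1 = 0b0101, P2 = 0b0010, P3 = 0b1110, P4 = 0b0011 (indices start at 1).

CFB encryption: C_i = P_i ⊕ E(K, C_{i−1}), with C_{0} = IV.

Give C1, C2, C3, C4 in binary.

C1: E(K, 0b1000) = 0b0010; 0b0101 ⊕ 0b0010 = 0b0111.
C2: E(K, 0b0111) = 0b0001; 0b0010 ⊕ 0b0001 = 0b0011.
C3: E(K, 0b0011) = 0b1101; 0b1110 ⊕ 0b1101 = 0b0011.
C4: E(K, 0b0011) = 0b1101; 0b0011 ⊕ 0b1101 = 0b1110.

C1 = 0b0111, C2 = 0b0011, C3 = 0b0011, C4 = 0b1110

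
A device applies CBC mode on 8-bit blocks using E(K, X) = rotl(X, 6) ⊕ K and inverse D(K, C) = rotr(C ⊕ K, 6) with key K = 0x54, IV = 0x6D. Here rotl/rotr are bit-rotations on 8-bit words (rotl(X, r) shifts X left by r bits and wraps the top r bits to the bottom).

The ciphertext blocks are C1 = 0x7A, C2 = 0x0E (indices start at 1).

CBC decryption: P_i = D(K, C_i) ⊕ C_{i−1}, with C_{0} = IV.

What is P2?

P2 = 0x13

P2: D(K, 0x0E) = 0x69; 0x69 ⊕ 0x7A = 0x13.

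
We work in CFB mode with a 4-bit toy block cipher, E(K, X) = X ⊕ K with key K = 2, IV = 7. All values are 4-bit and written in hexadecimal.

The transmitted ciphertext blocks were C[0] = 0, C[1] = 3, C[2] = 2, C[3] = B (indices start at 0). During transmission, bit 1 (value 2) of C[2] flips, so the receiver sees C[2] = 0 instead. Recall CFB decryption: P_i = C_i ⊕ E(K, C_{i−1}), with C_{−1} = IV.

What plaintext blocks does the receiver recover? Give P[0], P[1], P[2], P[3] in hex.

Only C[2] changed, to 0. In CFB, a change in C_i flips the same bit in P_i and garbles P_{i+1}. Decrypting the received ciphertext:
P[0]: E(K, 7) = 5; 0 ⊕ 5 = 5.
P[1]: E(K, 0) = 2; 3 ⊕ 2 = 1.
P[2]: E(K, 3) = 1; 0 ⊕ 1 = 1.
P[3]: E(K, 0) = 2; B ⊕ 2 = 9.
Blocks that differ from the original plaintext: P[2], P[3].

P[0] = 5, P[1] = 1, P[2] = 1, P[3] = 9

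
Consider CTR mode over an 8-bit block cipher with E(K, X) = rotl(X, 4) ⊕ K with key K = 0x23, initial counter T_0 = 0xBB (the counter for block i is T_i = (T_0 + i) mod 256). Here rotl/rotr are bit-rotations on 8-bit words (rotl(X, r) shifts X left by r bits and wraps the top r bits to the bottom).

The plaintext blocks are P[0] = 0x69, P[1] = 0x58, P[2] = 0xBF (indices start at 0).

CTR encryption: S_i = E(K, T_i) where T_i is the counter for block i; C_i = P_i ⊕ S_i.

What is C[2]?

C[0]: T = 0xBB, S = E(K, T) = 0x98; 0x69 ⊕ 0x98 = 0xF1.
C[1]: T = 0xBC, S = E(K, T) = 0xE8; 0x58 ⊕ 0xE8 = 0xB0.
C[2]: T = 0xBD, S = E(K, T) = 0xF8; 0xBF ⊕ 0xF8 = 0x47.

C[2] = 0x47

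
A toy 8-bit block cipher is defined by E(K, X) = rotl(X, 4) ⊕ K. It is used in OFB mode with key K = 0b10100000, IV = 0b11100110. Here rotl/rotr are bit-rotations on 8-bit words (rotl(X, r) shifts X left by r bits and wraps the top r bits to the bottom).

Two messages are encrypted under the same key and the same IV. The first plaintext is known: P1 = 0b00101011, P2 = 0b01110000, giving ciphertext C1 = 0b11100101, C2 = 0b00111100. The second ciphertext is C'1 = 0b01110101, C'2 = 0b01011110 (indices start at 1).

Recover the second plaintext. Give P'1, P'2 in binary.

In OFB with a reused IV, both messages share the same keystream S_i, so C_i ⊕ C'_i = P_i ⊕ P'_i and thus P'_i = P_i ⊕ C_i ⊕ C'_i.
P'1: 0b00101011 ⊕ 0b11100101 ⊕ 0b01110101 = 0b10111011.
P'2: 0b01110000 ⊕ 0b00111100 ⊕ 0b01011110 = 0b00010010.

P'1 = 0b10111011, P'2 = 0b00010010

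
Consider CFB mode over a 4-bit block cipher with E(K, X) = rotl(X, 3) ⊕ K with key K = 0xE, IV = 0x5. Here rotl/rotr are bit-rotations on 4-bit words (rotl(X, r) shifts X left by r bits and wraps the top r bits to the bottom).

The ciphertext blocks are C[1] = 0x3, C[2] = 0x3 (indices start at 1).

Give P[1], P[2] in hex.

CFB decryption: P_i = C_i ⊕ E(K, C_{i−1}), with C_{0} = IV.
P[1]: E(K, 0x5) = 0x4; 0x3 ⊕ 0x4 = 0x7.
P[2]: E(K, 0x3) = 0x7; 0x3 ⊕ 0x7 = 0x4.

P[1] = 0x7, P[2] = 0x4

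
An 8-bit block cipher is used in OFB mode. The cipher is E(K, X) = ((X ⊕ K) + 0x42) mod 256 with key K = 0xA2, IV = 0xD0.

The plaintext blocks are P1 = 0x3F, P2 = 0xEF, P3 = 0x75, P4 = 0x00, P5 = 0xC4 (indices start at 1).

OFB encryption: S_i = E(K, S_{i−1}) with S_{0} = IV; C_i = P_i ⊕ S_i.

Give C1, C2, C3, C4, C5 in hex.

C1 = 0x8B, C2 = 0xB7, C3 = 0x49, C4 = 0xE0, C5 = 0x40

C1: S = E(K, 0xD0) = 0xB4; 0x3F ⊕ 0xB4 = 0x8B.
C2: S = E(K, 0xB4) = 0x58; 0xEF ⊕ 0x58 = 0xB7.
C3: S = E(K, 0x58) = 0x3C; 0x75 ⊕ 0x3C = 0x49.
C4: S = E(K, 0x3C) = 0xE0; 0x00 ⊕ 0xE0 = 0xE0.
C5: S = E(K, 0xE0) = 0x84; 0xC4 ⊕ 0x84 = 0x40.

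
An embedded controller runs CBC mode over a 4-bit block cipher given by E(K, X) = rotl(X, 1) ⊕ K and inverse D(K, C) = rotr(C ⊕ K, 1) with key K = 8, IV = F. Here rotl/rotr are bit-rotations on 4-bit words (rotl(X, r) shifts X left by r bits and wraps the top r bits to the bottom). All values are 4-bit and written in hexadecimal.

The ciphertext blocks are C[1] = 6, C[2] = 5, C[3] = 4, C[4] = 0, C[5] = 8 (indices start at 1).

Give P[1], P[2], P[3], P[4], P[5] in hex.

P[1] = 8, P[2] = 8, P[3] = 3, P[4] = 0, P[5] = 0

CBC decryption: P_i = D(K, C_i) ⊕ C_{i−1}, with C_{0} = IV.
P[1]: D(K, 6) = 7; 7 ⊕ F = 8.
P[2]: D(K, 5) = E; E ⊕ 6 = 8.
P[3]: D(K, 4) = 6; 6 ⊕ 5 = 3.
P[4]: D(K, 0) = 4; 4 ⊕ 4 = 0.
P[5]: D(K, 8) = 0; 0 ⊕ 0 = 0.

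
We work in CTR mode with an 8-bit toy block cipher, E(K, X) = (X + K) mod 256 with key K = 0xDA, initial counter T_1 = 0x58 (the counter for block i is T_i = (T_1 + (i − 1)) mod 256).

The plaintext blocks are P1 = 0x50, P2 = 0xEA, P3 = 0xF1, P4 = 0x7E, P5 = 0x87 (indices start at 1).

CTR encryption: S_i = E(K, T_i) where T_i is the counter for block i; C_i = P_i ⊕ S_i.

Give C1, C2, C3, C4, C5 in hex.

C1 = 0x62, C2 = 0xD9, C3 = 0xC5, C4 = 0x4B, C5 = 0xB1

C1: T = 0x58, S = E(K, T) = 0x32; 0x50 ⊕ 0x32 = 0x62.
C2: T = 0x59, S = E(K, T) = 0x33; 0xEA ⊕ 0x33 = 0xD9.
C3: T = 0x5A, S = E(K, T) = 0x34; 0xF1 ⊕ 0x34 = 0xC5.
C4: T = 0x5B, S = E(K, T) = 0x35; 0x7E ⊕ 0x35 = 0x4B.
C5: T = 0x5C, S = E(K, T) = 0x36; 0x87 ⊕ 0x36 = 0xB1.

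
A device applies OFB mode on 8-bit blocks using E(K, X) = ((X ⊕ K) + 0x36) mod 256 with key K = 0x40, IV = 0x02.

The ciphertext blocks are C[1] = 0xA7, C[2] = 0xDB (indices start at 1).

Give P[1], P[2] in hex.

OFB decryption: S_i = E(K, S_{i−1}) with S_{0} = IV; P_i = C_i ⊕ S_i.
P[1]: S = E(K, 0x02) = 0x78; 0xA7 ⊕ 0x78 = 0xDF.
P[2]: S = E(K, 0x78) = 0x6E; 0xDB ⊕ 0x6E = 0xB5.

P[1] = 0xDF, P[2] = 0xB5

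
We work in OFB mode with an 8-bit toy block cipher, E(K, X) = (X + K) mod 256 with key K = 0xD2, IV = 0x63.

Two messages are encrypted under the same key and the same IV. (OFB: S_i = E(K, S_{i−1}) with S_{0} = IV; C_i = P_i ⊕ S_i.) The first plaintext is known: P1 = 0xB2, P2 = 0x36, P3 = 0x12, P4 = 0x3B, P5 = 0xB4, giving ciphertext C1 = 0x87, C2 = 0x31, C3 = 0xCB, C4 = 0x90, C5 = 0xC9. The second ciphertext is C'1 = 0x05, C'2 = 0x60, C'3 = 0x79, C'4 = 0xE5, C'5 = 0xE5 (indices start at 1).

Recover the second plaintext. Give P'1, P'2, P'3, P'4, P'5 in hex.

In OFB with a reused IV, both messages share the same keystream S_i, so C_i ⊕ C'_i = P_i ⊕ P'_i and thus P'_i = P_i ⊕ C_i ⊕ C'_i.
P'1: 0xB2 ⊕ 0x87 ⊕ 0x05 = 0x30.
P'2: 0x36 ⊕ 0x31 ⊕ 0x60 = 0x67.
P'3: 0x12 ⊕ 0xCB ⊕ 0x79 = 0xA0.
P'4: 0x3B ⊕ 0x90 ⊕ 0xE5 = 0x4E.
P'5: 0xB4 ⊕ 0xC9 ⊕ 0xE5 = 0x98.

P'1 = 0x30, P'2 = 0x67, P'3 = 0xA0, P'4 = 0x4E, P'5 = 0x98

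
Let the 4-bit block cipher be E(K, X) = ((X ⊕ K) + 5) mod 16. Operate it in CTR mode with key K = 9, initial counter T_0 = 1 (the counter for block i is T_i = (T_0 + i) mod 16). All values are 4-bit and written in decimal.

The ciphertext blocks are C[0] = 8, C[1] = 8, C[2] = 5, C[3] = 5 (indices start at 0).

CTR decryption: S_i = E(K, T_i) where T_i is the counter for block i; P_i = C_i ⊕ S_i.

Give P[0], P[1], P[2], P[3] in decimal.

P[0]: T = 1, S = E(K, T) = 13; 8 ⊕ 13 = 5.
P[1]: T = 2, S = E(K, T) = 0; 8 ⊕ 0 = 8.
P[2]: T = 3, S = E(K, T) = 15; 5 ⊕ 15 = 10.
P[3]: T = 4, S = E(K, T) = 2; 5 ⊕ 2 = 7.

P[0] = 5, P[1] = 8, P[2] = 10, P[3] = 7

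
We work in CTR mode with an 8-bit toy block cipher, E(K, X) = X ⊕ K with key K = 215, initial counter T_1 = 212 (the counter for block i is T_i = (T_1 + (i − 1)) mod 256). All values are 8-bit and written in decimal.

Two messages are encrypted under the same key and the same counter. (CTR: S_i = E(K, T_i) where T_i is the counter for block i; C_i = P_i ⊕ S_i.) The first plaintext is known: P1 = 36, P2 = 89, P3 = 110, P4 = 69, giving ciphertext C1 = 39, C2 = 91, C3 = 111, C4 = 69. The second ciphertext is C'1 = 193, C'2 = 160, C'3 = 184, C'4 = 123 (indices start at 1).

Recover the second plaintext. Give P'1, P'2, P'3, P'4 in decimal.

In CTR with a reused counter, both messages share the same keystream S_i, so C_i ⊕ C'_i = P_i ⊕ P'_i and thus P'_i = P_i ⊕ C_i ⊕ C'_i.
P'1: 36 ⊕ 39 ⊕ 193 = 194.
P'2: 89 ⊕ 91 ⊕ 160 = 162.
P'3: 110 ⊕ 111 ⊕ 184 = 185.
P'4: 69 ⊕ 69 ⊕ 123 = 123.

P'1 = 194, P'2 = 162, P'3 = 185, P'4 = 123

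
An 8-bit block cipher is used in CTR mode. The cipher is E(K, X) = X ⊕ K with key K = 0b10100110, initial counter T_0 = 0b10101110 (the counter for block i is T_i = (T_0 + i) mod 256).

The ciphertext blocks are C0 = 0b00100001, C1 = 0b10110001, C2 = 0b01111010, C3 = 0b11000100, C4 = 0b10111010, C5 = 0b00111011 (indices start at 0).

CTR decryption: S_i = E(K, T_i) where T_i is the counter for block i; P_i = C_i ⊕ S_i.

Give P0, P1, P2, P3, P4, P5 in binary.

P0 = 0b00101001, P1 = 0b10111000, P2 = 0b01101100, P3 = 0b11010011, P4 = 0b10101110, P5 = 0b00101110

P0: T = 0b10101110, S = E(K, T) = 0b00001000; 0b00100001 ⊕ 0b00001000 = 0b00101001.
P1: T = 0b10101111, S = E(K, T) = 0b00001001; 0b10110001 ⊕ 0b00001001 = 0b10111000.
P2: T = 0b10110000, S = E(K, T) = 0b00010110; 0b01111010 ⊕ 0b00010110 = 0b01101100.
P3: T = 0b10110001, S = E(K, T) = 0b00010111; 0b11000100 ⊕ 0b00010111 = 0b11010011.
P4: T = 0b10110010, S = E(K, T) = 0b00010100; 0b10111010 ⊕ 0b00010100 = 0b10101110.
P5: T = 0b10110011, S = E(K, T) = 0b00010101; 0b00111011 ⊕ 0b00010101 = 0b00101110.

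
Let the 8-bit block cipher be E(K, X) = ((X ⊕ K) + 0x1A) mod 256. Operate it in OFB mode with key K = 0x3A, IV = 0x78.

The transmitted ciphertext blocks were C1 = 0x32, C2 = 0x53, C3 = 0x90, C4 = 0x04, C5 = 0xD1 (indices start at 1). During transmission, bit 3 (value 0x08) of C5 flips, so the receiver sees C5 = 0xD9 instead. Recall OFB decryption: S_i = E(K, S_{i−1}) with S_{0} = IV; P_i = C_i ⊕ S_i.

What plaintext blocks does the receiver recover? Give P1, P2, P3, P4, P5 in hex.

Only C5 changed, to 0xD9. In OFB, a change in C_i flips the same bit in P_i only; the keystream is unaffected. Decrypting the received ciphertext:
P1: S = E(K, 0x78) = 0x5C; 0x32 ⊕ 0x5C = 0x6E.
P2: S = E(K, 0x5C) = 0x80; 0x53 ⊕ 0x80 = 0xD3.
P3: S = E(K, 0x80) = 0xD4; 0x90 ⊕ 0xD4 = 0x44.
P4: S = E(K, 0xD4) = 0x08; 0x04 ⊕ 0x08 = 0x0C.
P5: S = E(K, 0x08) = 0x4C; 0xD9 ⊕ 0x4C = 0x95.
Blocks that differ from the original plaintext: P5.

P1 = 0x6E, P2 = 0xD3, P3 = 0x44, P4 = 0x0C, P5 = 0x95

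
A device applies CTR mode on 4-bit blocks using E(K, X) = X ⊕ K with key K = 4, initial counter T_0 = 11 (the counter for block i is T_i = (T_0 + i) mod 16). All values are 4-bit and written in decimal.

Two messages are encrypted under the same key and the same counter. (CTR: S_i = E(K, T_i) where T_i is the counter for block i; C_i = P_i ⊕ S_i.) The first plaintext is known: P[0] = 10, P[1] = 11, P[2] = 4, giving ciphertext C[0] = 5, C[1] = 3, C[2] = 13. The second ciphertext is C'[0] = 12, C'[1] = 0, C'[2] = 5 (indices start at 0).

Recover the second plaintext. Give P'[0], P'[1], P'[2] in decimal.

In CTR with a reused counter, both messages share the same keystream S_i, so C_i ⊕ C'_i = P_i ⊕ P'_i and thus P'_i = P_i ⊕ C_i ⊕ C'_i.
P'[0]: 10 ⊕ 5 ⊕ 12 = 3.
P'[1]: 11 ⊕ 3 ⊕ 0 = 8.
P'[2]: 4 ⊕ 13 ⊕ 5 = 12.

P'[0] = 3, P'[1] = 8, P'[2] = 12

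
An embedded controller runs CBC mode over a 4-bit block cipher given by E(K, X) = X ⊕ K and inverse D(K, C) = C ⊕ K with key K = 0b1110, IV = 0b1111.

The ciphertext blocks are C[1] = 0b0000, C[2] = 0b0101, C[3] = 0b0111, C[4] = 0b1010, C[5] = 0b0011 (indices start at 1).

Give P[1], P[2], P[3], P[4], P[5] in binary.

P[1] = 0b0001, P[2] = 0b1011, P[3] = 0b1100, P[4] = 0b0011, P[5] = 0b0111

CBC decryption: P_i = D(K, C_i) ⊕ C_{i−1}, with C_{0} = IV.
P[1]: D(K, 0b0000) = 0b1110; 0b1110 ⊕ 0b1111 = 0b0001.
P[2]: D(K, 0b0101) = 0b1011; 0b1011 ⊕ 0b0000 = 0b1011.
P[3]: D(K, 0b0111) = 0b1001; 0b1001 ⊕ 0b0101 = 0b1100.
P[4]: D(K, 0b1010) = 0b0100; 0b0100 ⊕ 0b0111 = 0b0011.
P[5]: D(K, 0b0011) = 0b1101; 0b1101 ⊕ 0b1010 = 0b0111.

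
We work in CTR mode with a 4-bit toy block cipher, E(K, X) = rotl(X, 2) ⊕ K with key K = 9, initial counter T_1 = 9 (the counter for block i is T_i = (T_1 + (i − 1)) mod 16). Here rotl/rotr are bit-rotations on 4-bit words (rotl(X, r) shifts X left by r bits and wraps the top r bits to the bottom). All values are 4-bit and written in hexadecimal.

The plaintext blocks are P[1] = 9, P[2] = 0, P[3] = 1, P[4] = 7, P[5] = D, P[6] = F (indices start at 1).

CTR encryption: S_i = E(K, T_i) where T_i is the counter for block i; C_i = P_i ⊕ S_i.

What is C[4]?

C[4] = D

C[1]: T = 9, S = E(K, T) = F; 9 ⊕ F = 6.
C[2]: T = A, S = E(K, T) = 3; 0 ⊕ 3 = 3.
C[3]: T = B, S = E(K, T) = 7; 1 ⊕ 7 = 6.
C[4]: T = C, S = E(K, T) = A; 7 ⊕ A = D.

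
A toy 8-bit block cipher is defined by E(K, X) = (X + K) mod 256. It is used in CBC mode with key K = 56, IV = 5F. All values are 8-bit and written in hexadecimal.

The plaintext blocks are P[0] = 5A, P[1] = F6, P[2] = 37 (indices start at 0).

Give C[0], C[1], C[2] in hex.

CBC encryption: C_i = E(K, P_i ⊕ C_{i−1}), with C_{−1} = IV.
C[0]: P[0] ⊕ 5F = 05; E(K, 05) = 5B.
C[1]: P[1] ⊕ 5B = AD; E(K, AD) = 03.
C[2]: P[2] ⊕ 03 = 34; E(K, 34) = 8A.

C[0] = 5B, C[1] = 03, C[2] = 8A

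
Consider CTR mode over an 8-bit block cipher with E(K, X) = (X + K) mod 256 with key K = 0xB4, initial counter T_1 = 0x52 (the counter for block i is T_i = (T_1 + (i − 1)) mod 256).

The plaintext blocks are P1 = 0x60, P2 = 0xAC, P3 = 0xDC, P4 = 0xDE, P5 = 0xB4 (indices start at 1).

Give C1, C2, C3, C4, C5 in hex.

CTR encryption: S_i = E(K, T_i) where T_i is the counter for block i; C_i = P_i ⊕ S_i.
C1: T = 0x52, S = E(K, T) = 0x06; 0x60 ⊕ 0x06 = 0x66.
C2: T = 0x53, S = E(K, T) = 0x07; 0xAC ⊕ 0x07 = 0xAB.
C3: T = 0x54, S = E(K, T) = 0x08; 0xDC ⊕ 0x08 = 0xD4.
C4: T = 0x55, S = E(K, T) = 0x09; 0xDE ⊕ 0x09 = 0xD7.
C5: T = 0x56, S = E(K, T) = 0x0A; 0xB4 ⊕ 0x0A = 0xBE.

C1 = 0x66, C2 = 0xAB, C3 = 0xD4, C4 = 0xD7, C5 = 0xBE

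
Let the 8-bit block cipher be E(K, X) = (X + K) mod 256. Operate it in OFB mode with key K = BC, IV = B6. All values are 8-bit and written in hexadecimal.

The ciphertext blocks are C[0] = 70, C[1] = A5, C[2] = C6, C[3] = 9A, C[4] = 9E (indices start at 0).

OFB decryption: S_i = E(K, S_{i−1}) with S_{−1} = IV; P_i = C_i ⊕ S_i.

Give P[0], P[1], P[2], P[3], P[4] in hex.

P[0] = 02, P[1] = 8B, P[2] = 2C, P[3] = 3C, P[4] = FC

P[0]: S = E(K, B6) = 72; 70 ⊕ 72 = 02.
P[1]: S = E(K, 72) = 2E; A5 ⊕ 2E = 8B.
P[2]: S = E(K, 2E) = EA; C6 ⊕ EA = 2C.
P[3]: S = E(K, EA) = A6; 9A ⊕ A6 = 3C.
P[4]: S = E(K, A6) = 62; 9E ⊕ 62 = FC.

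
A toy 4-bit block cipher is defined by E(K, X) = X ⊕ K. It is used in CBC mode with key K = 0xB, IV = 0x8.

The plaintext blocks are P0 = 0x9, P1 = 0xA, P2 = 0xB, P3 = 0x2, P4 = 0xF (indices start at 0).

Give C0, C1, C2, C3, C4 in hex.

C0 = 0xA, C1 = 0xB, C2 = 0xB, C3 = 0x2, C4 = 0x6

CBC encryption: C_i = E(K, P_i ⊕ C_{i−1}), with C_{−1} = IV.
C0: P0 ⊕ 0x8 = 0x1; E(K, 0x1) = 0xA.
C1: P1 ⊕ 0xA = 0x0; E(K, 0x0) = 0xB.
C2: P2 ⊕ 0xB = 0x0; E(K, 0x0) = 0xB.
C3: P3 ⊕ 0xB = 0x9; E(K, 0x9) = 0x2.
C4: P4 ⊕ 0x2 = 0xD; E(K, 0xD) = 0x6.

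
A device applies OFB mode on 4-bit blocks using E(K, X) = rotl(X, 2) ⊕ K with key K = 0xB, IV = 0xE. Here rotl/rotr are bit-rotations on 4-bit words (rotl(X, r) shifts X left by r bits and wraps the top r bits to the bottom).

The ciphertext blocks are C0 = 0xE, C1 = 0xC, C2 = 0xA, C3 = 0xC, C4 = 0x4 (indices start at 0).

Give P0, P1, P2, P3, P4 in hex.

OFB decryption: S_i = E(K, S_{i−1}) with S_{−1} = IV; P_i = C_i ⊕ S_i.
P0: S = E(K, 0xE) = 0x0; 0xE ⊕ 0x0 = 0xE.
P1: S = E(K, 0x0) = 0xB; 0xC ⊕ 0xB = 0x7.
P2: S = E(K, 0xB) = 0x5; 0xA ⊕ 0x5 = 0xF.
P3: S = E(K, 0x5) = 0xE; 0xC ⊕ 0xE = 0x2.
P4: S = E(K, 0xE) = 0x0; 0x4 ⊕ 0x0 = 0x4.

P0 = 0xE, P1 = 0x7, P2 = 0xF, P3 = 0x2, P4 = 0x4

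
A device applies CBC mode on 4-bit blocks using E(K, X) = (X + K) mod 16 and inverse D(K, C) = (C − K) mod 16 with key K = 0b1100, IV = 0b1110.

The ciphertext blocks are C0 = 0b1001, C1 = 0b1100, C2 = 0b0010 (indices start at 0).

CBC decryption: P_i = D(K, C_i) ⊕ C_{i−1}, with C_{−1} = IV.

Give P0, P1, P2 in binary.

P0: D(K, 0b1001) = 0b1101; 0b1101 ⊕ 0b1110 = 0b0011.
P1: D(K, 0b1100) = 0b0000; 0b0000 ⊕ 0b1001 = 0b1001.
P2: D(K, 0b0010) = 0b0110; 0b0110 ⊕ 0b1100 = 0b1010.

P0 = 0b0011, P1 = 0b1001, P2 = 0b1010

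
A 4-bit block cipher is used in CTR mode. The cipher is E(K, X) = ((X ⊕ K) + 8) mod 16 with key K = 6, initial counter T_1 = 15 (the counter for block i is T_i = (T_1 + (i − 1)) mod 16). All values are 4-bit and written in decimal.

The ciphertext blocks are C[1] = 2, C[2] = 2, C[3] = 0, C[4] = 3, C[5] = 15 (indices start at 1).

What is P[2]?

CTR decryption: S_i = E(K, T_i) where T_i is the counter for block i; P_i = C_i ⊕ S_i.
P[2]: T = 0, S = E(K, T) = 14; 2 ⊕ 14 = 12.

P[2] = 12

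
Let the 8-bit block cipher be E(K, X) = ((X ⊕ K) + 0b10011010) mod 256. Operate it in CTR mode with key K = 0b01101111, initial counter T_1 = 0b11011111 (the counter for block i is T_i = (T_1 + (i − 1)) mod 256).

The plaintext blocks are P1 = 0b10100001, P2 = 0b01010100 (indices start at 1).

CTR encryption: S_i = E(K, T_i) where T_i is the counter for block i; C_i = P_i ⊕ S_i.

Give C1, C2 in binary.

C1 = 0b11101011, C2 = 0b01111101

C1: T = 0b11011111, S = E(K, T) = 0b01001010; 0b10100001 ⊕ 0b01001010 = 0b11101011.
C2: T = 0b11100000, S = E(K, T) = 0b00101001; 0b01010100 ⊕ 0b00101001 = 0b01111101.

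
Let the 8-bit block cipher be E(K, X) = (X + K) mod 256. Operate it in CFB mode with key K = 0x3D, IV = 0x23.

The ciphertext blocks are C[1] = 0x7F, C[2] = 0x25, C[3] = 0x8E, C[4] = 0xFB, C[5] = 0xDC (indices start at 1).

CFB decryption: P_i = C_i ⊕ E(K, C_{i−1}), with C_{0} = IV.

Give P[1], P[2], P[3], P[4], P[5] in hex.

P[1] = 0x1F, P[2] = 0x99, P[3] = 0xEC, P[4] = 0x30, P[5] = 0xE4

P[1]: E(K, 0x23) = 0x60; 0x7F ⊕ 0x60 = 0x1F.
P[2]: E(K, 0x7F) = 0xBC; 0x25 ⊕ 0xBC = 0x99.
P[3]: E(K, 0x25) = 0x62; 0x8E ⊕ 0x62 = 0xEC.
P[4]: E(K, 0x8E) = 0xCB; 0xFB ⊕ 0xCB = 0x30.
P[5]: E(K, 0xFB) = 0x38; 0xDC ⊕ 0x38 = 0xE4.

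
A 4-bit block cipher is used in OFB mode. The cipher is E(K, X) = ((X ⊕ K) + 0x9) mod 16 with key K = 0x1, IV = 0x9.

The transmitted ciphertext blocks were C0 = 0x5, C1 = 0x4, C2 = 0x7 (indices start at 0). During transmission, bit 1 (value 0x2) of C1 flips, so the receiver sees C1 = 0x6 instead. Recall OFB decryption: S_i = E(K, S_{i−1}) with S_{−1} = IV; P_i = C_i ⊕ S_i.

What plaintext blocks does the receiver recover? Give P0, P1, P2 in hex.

Only C1 changed, to 0x6. In OFB, a change in C_i flips the same bit in P_i only; the keystream is unaffected. Decrypting the received ciphertext:
P0: S = E(K, 0x9) = 0x1; 0x5 ⊕ 0x1 = 0x4.
P1: S = E(K, 0x1) = 0x9; 0x6 ⊕ 0x9 = 0xF.
P2: S = E(K, 0x9) = 0x1; 0x7 ⊕ 0x1 = 0x6.
Blocks that differ from the original plaintext: P1.

P0 = 0x4, P1 = 0xF, P2 = 0x6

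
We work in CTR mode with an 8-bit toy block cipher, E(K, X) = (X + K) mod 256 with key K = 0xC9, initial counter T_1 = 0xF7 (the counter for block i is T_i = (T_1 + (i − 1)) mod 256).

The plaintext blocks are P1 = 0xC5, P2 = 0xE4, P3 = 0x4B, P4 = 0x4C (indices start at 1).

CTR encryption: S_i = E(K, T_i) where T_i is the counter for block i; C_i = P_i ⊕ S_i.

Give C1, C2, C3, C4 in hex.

C1 = 0x05, C2 = 0x25, C3 = 0x89, C4 = 0x8F

C1: T = 0xF7, S = E(K, T) = 0xC0; 0xC5 ⊕ 0xC0 = 0x05.
C2: T = 0xF8, S = E(K, T) = 0xC1; 0xE4 ⊕ 0xC1 = 0x25.
C3: T = 0xF9, S = E(K, T) = 0xC2; 0x4B ⊕ 0xC2 = 0x89.
C4: T = 0xFA, S = E(K, T) = 0xC3; 0x4C ⊕ 0xC3 = 0x8F.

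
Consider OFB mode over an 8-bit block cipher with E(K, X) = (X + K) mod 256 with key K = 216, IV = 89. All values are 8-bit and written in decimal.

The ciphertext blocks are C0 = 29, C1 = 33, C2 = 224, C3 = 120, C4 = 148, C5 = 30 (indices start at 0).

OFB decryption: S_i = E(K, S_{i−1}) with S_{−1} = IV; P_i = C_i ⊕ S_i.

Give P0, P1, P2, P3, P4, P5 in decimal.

P0: S = E(K, 89) = 49; 29 ⊕ 49 = 44.
P1: S = E(K, 49) = 9; 33 ⊕ 9 = 40.
P2: S = E(K, 9) = 225; 224 ⊕ 225 = 1.
P3: S = E(K, 225) = 185; 120 ⊕ 185 = 193.
P4: S = E(K, 185) = 145; 148 ⊕ 145 = 5.
P5: S = E(K, 145) = 105; 30 ⊕ 105 = 119.

P0 = 44, P1 = 40, P2 = 1, P3 = 193, P4 = 5, P5 = 119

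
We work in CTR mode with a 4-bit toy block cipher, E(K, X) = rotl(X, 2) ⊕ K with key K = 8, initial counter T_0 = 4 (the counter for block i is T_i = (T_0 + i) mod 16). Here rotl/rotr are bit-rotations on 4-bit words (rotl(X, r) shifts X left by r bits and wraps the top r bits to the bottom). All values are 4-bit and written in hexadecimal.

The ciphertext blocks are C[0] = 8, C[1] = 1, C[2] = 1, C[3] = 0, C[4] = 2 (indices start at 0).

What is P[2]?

CTR decryption: S_i = E(K, T_i) where T_i is the counter for block i; P_i = C_i ⊕ S_i.
P[2]: T = 6, S = E(K, T) = 1; 1 ⊕ 1 = 0.

P[2] = 0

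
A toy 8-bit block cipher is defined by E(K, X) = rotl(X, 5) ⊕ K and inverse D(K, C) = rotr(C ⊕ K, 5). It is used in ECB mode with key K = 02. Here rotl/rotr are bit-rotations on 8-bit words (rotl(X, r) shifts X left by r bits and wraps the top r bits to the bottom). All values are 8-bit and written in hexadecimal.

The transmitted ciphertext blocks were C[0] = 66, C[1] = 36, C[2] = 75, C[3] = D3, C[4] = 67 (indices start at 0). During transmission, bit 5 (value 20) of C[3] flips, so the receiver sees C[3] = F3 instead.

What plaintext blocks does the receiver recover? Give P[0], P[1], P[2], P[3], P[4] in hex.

ECB decryption: P_i = D(K, C_i).
Only C[3] changed, to F3. In ECB, a change in C_i affects only P_i. Decrypting the received ciphertext:
P[0]: D(K, 66) = 23.
P[1]: D(K, 36) = A1.
P[2]: D(K, 75) = BB.
P[3]: D(K, F3) = 8F.
P[4]: D(K, 67) = 2B.
Blocks that differ from the original plaintext: P[3].

P[0] = 23, P[1] = A1, P[2] = BB, P[3] = 8F, P[4] = 2B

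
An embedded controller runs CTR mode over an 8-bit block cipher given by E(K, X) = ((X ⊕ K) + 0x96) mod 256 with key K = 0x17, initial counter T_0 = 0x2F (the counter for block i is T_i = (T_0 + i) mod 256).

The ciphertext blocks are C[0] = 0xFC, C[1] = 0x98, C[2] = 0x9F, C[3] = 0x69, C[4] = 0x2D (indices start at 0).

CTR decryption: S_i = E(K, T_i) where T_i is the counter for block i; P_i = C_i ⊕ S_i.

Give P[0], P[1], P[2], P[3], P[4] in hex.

P[0] = 0x32, P[1] = 0x25, P[2] = 0x23, P[3] = 0xD2, P[4] = 0x97

P[0]: T = 0x2F, S = E(K, T) = 0xCE; 0xFC ⊕ 0xCE = 0x32.
P[1]: T = 0x30, S = E(K, T) = 0xBD; 0x98 ⊕ 0xBD = 0x25.
P[2]: T = 0x31, S = E(K, T) = 0xBC; 0x9F ⊕ 0xBC = 0x23.
P[3]: T = 0x32, S = E(K, T) = 0xBB; 0x69 ⊕ 0xBB = 0xD2.
P[4]: T = 0x33, S = E(K, T) = 0xBA; 0x2D ⊕ 0xBA = 0x97.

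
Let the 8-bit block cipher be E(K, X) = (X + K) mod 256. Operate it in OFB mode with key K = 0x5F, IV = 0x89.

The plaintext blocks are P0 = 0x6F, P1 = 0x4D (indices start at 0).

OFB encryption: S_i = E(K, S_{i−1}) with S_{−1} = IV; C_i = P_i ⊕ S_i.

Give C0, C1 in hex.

C0 = 0x87, C1 = 0x0A

C0: S = E(K, 0x89) = 0xE8; 0x6F ⊕ 0xE8 = 0x87.
C1: S = E(K, 0xE8) = 0x47; 0x4D ⊕ 0x47 = 0x0A.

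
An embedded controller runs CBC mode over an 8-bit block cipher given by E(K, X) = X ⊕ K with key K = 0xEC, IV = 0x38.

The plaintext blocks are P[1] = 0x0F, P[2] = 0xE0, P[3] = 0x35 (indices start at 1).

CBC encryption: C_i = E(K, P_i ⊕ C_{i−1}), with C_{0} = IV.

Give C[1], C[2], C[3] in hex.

C[1]: P[1] ⊕ 0x38 = 0x37; E(K, 0x37) = 0xDB.
C[2]: P[2] ⊕ 0xDB = 0x3B; E(K, 0x3B) = 0xD7.
C[3]: P[3] ⊕ 0xD7 = 0xE2; E(K, 0xE2) = 0x0E.

C[1] = 0xDB, C[2] = 0xD7, C[3] = 0x0E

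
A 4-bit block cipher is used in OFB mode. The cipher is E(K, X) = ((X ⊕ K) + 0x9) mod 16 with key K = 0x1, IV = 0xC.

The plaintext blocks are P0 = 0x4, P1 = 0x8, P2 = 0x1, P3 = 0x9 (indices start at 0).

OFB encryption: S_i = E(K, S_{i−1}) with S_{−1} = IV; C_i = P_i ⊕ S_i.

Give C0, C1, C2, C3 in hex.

C0: S = E(K, 0xC) = 0x6; 0x4 ⊕ 0x6 = 0x2.
C1: S = E(K, 0x6) = 0x0; 0x8 ⊕ 0x0 = 0x8.
C2: S = E(K, 0x0) = 0xA; 0x1 ⊕ 0xA = 0xB.
C3: S = E(K, 0xA) = 0x4; 0x9 ⊕ 0x4 = 0xD.

C0 = 0x2, C1 = 0x8, C2 = 0xB, C3 = 0xD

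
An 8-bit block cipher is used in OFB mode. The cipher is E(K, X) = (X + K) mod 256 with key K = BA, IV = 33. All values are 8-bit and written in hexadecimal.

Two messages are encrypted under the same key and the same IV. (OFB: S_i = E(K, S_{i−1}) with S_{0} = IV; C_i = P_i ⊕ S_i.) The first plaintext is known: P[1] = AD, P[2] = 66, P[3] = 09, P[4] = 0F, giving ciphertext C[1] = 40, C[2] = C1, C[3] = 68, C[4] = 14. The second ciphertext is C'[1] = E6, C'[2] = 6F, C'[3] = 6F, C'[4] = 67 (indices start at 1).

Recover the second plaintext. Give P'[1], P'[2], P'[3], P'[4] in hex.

P'[1] = 0B, P'[2] = C8, P'[3] = 0E, P'[4] = 7C

In OFB with a reused IV, both messages share the same keystream S_i, so C_i ⊕ C'_i = P_i ⊕ P'_i and thus P'_i = P_i ⊕ C_i ⊕ C'_i.
P'[1]: AD ⊕ 40 ⊕ E6 = 0B.
P'[2]: 66 ⊕ C1 ⊕ 6F = C8.
P'[3]: 09 ⊕ 68 ⊕ 6F = 0E.
P'[4]: 0F ⊕ 14 ⊕ 67 = 7C.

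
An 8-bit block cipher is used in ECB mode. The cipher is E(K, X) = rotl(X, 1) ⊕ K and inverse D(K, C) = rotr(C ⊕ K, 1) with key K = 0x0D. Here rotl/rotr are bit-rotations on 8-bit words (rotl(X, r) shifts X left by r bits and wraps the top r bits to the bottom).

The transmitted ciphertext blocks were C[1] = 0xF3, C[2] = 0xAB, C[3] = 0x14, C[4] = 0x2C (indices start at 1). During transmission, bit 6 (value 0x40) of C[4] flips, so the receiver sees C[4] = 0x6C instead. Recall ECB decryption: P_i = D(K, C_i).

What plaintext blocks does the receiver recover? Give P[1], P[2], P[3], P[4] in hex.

P[1] = 0x7F, P[2] = 0x53, P[3] = 0x8C, P[4] = 0xB0

Only C[4] changed, to 0x6C. In ECB, a change in C_i affects only P_i. Decrypting the received ciphertext:
P[1]: D(K, 0xF3) = 0x7F.
P[2]: D(K, 0xAB) = 0x53.
P[3]: D(K, 0x14) = 0x8C.
P[4]: D(K, 0x6C) = 0xB0.
Blocks that differ from the original plaintext: P[4].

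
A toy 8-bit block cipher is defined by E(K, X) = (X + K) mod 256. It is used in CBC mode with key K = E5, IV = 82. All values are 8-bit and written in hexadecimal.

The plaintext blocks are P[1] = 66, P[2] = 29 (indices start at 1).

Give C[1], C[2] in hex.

CBC encryption: C_i = E(K, P_i ⊕ C_{i−1}), with C_{0} = IV.
C[1]: P[1] ⊕ 82 = E4; E(K, E4) = C9.
C[2]: P[2] ⊕ C9 = E0; E(K, E0) = C5.

C[1] = C9, C[2] = C5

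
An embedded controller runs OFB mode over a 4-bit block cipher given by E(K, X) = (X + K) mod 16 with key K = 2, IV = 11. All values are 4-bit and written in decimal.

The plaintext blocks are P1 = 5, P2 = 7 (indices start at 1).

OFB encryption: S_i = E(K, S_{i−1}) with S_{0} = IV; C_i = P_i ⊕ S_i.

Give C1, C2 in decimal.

C1 = 8, C2 = 8

C1: S = E(K, 11) = 13; 5 ⊕ 13 = 8.
C2: S = E(K, 13) = 15; 7 ⊕ 15 = 8.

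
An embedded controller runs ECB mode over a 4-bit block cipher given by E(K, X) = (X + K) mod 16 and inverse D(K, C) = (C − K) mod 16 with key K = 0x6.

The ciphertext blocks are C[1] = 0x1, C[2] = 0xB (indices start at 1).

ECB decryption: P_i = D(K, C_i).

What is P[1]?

P[1]: D(K, 0x1) = 0xB.

P[1] = 0xB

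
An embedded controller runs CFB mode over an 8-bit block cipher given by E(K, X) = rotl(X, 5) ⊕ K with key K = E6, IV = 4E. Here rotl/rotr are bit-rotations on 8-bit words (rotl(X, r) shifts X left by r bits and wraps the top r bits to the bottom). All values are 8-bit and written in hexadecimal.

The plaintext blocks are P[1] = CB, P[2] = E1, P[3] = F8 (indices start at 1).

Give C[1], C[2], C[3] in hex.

CFB encryption: C_i = P_i ⊕ E(K, C_{i−1}), with C_{0} = IV.
C[1]: E(K, 4E) = 2F; CB ⊕ 2F = E4.
C[2]: E(K, E4) = 7A; E1 ⊕ 7A = 9B.
C[3]: E(K, 9B) = 95; F8 ⊕ 95 = 6D.

C[1] = E4, C[2] = 9B, C[3] = 6D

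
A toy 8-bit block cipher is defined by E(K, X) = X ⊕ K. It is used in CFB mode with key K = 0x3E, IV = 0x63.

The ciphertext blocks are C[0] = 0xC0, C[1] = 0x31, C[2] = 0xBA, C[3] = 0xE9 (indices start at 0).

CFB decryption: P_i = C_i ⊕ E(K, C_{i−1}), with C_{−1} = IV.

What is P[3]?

P[3] = 0x6D

P[3]: E(K, 0xBA) = 0x84; 0xE9 ⊕ 0x84 = 0x6D.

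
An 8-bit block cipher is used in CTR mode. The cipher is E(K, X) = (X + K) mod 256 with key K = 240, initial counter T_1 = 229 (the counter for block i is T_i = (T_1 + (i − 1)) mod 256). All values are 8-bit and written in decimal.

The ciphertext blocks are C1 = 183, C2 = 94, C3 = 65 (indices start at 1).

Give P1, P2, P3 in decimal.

P1 = 98, P2 = 136, P3 = 150

CTR decryption: S_i = E(K, T_i) where T_i is the counter for block i; P_i = C_i ⊕ S_i.
P1: T = 229, S = E(K, T) = 213; 183 ⊕ 213 = 98.
P2: T = 230, S = E(K, T) = 214; 94 ⊕ 214 = 136.
P3: T = 231, S = E(K, T) = 215; 65 ⊕ 215 = 150.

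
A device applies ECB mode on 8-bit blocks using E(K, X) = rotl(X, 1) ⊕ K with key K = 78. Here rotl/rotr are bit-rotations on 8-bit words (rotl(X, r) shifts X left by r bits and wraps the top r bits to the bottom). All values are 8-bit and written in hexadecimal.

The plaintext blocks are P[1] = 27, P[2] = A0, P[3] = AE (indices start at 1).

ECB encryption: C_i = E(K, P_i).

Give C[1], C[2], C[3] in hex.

C[1] = 36, C[2] = 39, C[3] = 25

C[1]: E(K, 27) = 36.
C[2]: E(K, A0) = 39.
C[3]: E(K, AE) = 25.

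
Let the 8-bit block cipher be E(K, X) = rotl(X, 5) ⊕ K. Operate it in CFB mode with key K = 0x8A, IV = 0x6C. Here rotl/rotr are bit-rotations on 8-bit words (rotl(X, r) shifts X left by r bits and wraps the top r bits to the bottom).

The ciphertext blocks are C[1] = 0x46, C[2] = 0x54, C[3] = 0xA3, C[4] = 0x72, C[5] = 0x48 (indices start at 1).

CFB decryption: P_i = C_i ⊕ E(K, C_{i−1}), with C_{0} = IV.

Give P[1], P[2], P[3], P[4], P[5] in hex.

P[1] = 0x41, P[2] = 0x16, P[3] = 0xA3, P[4] = 0x8C, P[5] = 0x8C

P[1]: E(K, 0x6C) = 0x07; 0x46 ⊕ 0x07 = 0x41.
P[2]: E(K, 0x46) = 0x42; 0x54 ⊕ 0x42 = 0x16.
P[3]: E(K, 0x54) = 0x00; 0xA3 ⊕ 0x00 = 0xA3.
P[4]: E(K, 0xA3) = 0xFE; 0x72 ⊕ 0xFE = 0x8C.
P[5]: E(K, 0x72) = 0xC4; 0x48 ⊕ 0xC4 = 0x8C.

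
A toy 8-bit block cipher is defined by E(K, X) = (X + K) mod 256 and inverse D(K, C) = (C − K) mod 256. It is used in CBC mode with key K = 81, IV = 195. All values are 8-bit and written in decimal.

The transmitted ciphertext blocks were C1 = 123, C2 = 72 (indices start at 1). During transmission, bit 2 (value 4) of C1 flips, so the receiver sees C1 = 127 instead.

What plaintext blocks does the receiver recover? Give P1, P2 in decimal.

P1 = 237, P2 = 136

CBC decryption: P_i = D(K, C_i) ⊕ C_{i−1}, with C_{0} = IV.
Only C1 changed, to 127. In CBC, a change in C_i garbles P_i and flips the same bit in P_{i+1}. Decrypting the received ciphertext:
P1: D(K, 127) = 46; 46 ⊕ 195 = 237.
P2: D(K, 72) = 247; 247 ⊕ 127 = 136.
Blocks that differ from the original plaintext: P1, P2.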